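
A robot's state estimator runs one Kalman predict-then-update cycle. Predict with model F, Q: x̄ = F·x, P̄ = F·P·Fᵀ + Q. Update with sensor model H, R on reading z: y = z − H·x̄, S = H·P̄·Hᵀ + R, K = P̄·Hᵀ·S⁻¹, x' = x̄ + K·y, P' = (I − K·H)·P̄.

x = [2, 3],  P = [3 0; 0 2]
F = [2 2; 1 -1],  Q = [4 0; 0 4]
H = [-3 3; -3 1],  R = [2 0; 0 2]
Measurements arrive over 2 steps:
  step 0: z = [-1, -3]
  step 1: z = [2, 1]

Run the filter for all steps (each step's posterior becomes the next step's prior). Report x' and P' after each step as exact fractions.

step 0: x' = [1444/1073, 1024/1073], P' = [542/1073 637/1073; 637/1073 1917/2146]
step 1: x' = [2437/1499259, 2096353/2998518], P' = [672400/1499259 768278/1499259; 768278/1499259 1163953/1499259]

step 0: x̄ = F·x = [10, -1]
step 0: P̄ = F·P·Fᵀ + Q = [24 2; 2 9]
step 0: y = z − H·x̄ = [32, 28]
step 0: S = H·P̄·Hᵀ + R = [263 219; 219 215]
step 0: K = P̄·Hᵀ·S⁻¹ = [285/2146 -989/2146; 1929/4292 -1905/4292]
step 0: x' = x̄ + K·y = [1444/1073, 1024/1073]
step 0: P' = (I − K·H)·P̄ = [542/1073 637/1073; 637/1073 1917/2146]
step 1: x̄ = F·x = [4936/1073, 420/1073]
step 1: P̄ = F·P·Fᵀ + Q = [15390/1073 -833/1073; -833/1073 9037/2146]
step 1: y = z − H·x̄ = [15694/1073, 15461/1073]
step 1: S = H·P̄·Hᵀ + R = [392633/2146 324123/2146; 324123/2146 300345/2146]
step 1: K = P̄·Hᵀ·S⁻¹ = [47939/499753 -624461/1499259; 395675/999506 -1140881/2998518]
step 1: x' = x̄ + K·y = [2437/1499259, 2096353/2998518]
step 1: P' = (I − K·H)·P̄ = [672400/1499259 768278/1499259; 768278/1499259 1163953/1499259]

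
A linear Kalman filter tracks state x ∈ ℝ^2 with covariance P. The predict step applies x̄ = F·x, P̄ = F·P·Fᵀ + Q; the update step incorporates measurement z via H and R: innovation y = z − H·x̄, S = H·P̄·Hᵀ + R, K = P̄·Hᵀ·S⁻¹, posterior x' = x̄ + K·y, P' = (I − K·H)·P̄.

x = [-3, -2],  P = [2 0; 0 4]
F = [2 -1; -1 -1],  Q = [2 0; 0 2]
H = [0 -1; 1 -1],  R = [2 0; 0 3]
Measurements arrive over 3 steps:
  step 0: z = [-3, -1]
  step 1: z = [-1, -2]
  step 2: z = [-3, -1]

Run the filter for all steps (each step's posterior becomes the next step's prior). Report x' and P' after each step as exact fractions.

step 0: x' = [76/93, 265/93], P' = [322/93 112/93; 112/93 136/93]
step 1: x' = [-21523/8207, -1731/8207], P' = [20266/8207 4852/8207; 4852/8207 9316/8207]
step 2: x' = [-354615/540677, 951860/540677], P' = [1348578/540677 326364/540677; 326364/540677 601668/540677]

step 0: x̄ = F·x = [-4, 5]
step 0: P̄ = F·P·Fᵀ + Q = [14 0; 0 8]
step 0: y = z − H·x̄ = [2, 8]
step 0: S = H·P̄·Hᵀ + R = [10 8; 8 25]
step 0: K = P̄·Hᵀ·S⁻¹ = [-56/93 70/93; -68/93 -8/93]
step 0: x' = x̄ + K·y = [76/93, 265/93]
step 0: P' = (I − K·H)·P̄ = [322/93 112/93; 112/93 136/93]
step 1: x̄ = F·x = [-113/93, -11/3]
step 1: P̄ = F·P·Fᵀ + Q = [1162/93 -20/3; -20/3 28/3]
step 1: y = z − H·x̄ = [-14/3, -138/31]
step 1: S = H·P̄·Hᵀ + R = [34/3 16; 16 1183/31]
step 1: K = P̄·Hᵀ·S⁻¹ = [-2426/8207 5138/8207; -4658/8207 -1488/8207]
step 1: x' = x̄ + K·y = [-21523/8207, -1731/8207]
step 1: P' = (I − K·H)·P̄ = [20266/8207 4852/8207; 4852/8207 9316/8207]
step 2: x̄ = F·x = [-41315/8207, 23254/8207]
step 2: P̄ = F·P·Fᵀ + Q = [87386/8207 -36068/8207; -36068/8207 55700/8207]
step 2: y = z − H·x̄ = [-1367/8207, 56362/8207]
step 2: S = H·P̄·Hᵀ + R = [72114/8207 91768/8207; 91768/8207 239843/8207]
step 2: K = P̄·Hᵀ·S⁻¹ = [-163182/540677 340738/540677; -300834/540677 -91768/540677]
step 2: x' = x̄ + K·y = [-354615/540677, 951860/540677]
step 2: P' = (I − K·H)·P̄ = [1348578/540677 326364/540677; 326364/540677 601668/540677]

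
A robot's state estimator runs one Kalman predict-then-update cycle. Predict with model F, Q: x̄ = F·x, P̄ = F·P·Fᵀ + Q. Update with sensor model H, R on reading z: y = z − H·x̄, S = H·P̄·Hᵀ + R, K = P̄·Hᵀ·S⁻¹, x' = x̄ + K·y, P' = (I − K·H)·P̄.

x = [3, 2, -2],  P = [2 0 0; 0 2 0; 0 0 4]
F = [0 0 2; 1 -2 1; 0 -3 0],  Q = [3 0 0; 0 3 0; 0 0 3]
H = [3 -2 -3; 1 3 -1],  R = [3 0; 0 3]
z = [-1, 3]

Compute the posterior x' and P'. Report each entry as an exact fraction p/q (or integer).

x' = [-54087/20572, 17603/20572, -59499/20572]
P' = [353409/82288 15147/82288 335829/82288; 15147/82288 20073/82288 9207/82288; 335829/82288 9207/82288 344505/82288]

x̄ = F·x = [-4, -3, -6]
P̄ = F·P·Fᵀ + Q = [19 8 0; 8 17 12; 0 12 21]
y = z − H·x̄ = [-13, 10]
S = H·P̄·Hᵀ + R = [479 -10; -10 172]
K = P̄·Hᵀ·S⁻¹ = [3741/41144 21007/82288; -3721/41144 22053/82288; -7407/41144 6315/82288]
x' = x̄ + K·y = [-54087/20572, 17603/20572, -59499/20572]
P' = (I − K·H)·P̄ = [353409/82288 15147/82288 335829/82288; 15147/82288 20073/82288 9207/82288; 335829/82288 9207/82288 344505/82288]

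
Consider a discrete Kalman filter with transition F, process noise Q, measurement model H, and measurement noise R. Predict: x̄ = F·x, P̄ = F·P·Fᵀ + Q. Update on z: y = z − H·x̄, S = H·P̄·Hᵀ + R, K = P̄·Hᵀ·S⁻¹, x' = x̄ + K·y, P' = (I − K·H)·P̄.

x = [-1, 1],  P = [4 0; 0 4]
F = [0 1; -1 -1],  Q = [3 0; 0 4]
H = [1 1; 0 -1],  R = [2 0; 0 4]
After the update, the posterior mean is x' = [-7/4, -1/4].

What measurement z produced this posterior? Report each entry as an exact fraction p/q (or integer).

z = [-3, -1]

x̄ = F·x = [1, 0]
P̄ = F·P·Fᵀ + Q = [7 -4; -4 12]
S = H·P̄·Hᵀ + R = [13 -8; -8 16]
K = P̄·Hᵀ·S⁻¹ = [5/9 19/36; 2/9 -23/36]
x' − x̄ = [-11/4, -1/4] = K·y
y = (KᵀK)⁻¹·Kᵀ·(x' − x̄) = [-4, -1]
z = y + H·x̄ = [-4, -1] + [1, 0] = [-3, -1]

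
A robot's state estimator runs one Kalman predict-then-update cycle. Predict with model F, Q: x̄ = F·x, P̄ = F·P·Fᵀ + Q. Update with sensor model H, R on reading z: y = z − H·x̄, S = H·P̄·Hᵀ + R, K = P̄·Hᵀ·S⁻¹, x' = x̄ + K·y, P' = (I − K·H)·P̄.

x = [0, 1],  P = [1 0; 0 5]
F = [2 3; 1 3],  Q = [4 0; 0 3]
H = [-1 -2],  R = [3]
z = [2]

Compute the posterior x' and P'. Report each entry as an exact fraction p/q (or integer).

x' = [-27/40, -5/8]
P' = [1711/440 -127/88; -127/88 107/88]

x̄ = F·x = [3, 3]
P̄ = F·P·Fᵀ + Q = [53 47; 47 49]
y = z − H·x̄ = [11]
S = H·P̄·Hᵀ + R = [440]
K = P̄·Hᵀ·S⁻¹ = [-147/440; -29/88]
x' = x̄ + K·y = [-27/40, -5/8]
P' = (I − K·H)·P̄ = [1711/440 -127/88; -127/88 107/88]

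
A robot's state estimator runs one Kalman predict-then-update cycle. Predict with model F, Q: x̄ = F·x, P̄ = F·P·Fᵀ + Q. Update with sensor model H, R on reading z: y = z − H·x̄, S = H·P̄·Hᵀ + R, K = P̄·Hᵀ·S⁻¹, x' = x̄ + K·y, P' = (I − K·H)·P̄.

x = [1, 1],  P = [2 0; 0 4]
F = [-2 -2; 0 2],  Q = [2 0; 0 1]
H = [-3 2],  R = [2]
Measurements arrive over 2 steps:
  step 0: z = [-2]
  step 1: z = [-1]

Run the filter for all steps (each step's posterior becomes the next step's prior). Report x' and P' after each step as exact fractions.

step 0: x' = [-1/124, -121/124], P' = [199/124 271/124; 271/124 427/124]
step 1: x' = [-1399/10670, -757/1067], P' = [3071/5335 667/1067; 667/1067 1151/1067]

step 0: x̄ = F·x = [-4, 2]
step 0: P̄ = F·P·Fᵀ + Q = [26 -16; -16 17]
step 0: y = z − H·x̄ = [-18]
step 0: S = H·P̄·Hᵀ + R = [496]
step 0: K = P̄·Hᵀ·S⁻¹ = [-55/248; 41/248]
step 0: x' = x̄ + K·y = [-1/124, -121/124]
step 0: P' = (I − K·H)·P̄ = [199/124 271/124; 271/124 427/124]
step 1: x̄ = F·x = [61/31, -121/62]
step 1: P̄ = F·P·Fᵀ + Q = [1230/31 -698/31; -698/31 458/31]
step 1: y = z − H·x̄ = [273/31]
step 1: S = H·P̄·Hᵀ + R = [21340/31]
step 1: K = P̄·Hᵀ·S⁻¹ = [-2543/10670; 301/2134]
step 1: x' = x̄ + K·y = [-1399/10670, -757/1067]
step 1: P' = (I − K·H)·P̄ = [3071/5335 667/1067; 667/1067 1151/1067]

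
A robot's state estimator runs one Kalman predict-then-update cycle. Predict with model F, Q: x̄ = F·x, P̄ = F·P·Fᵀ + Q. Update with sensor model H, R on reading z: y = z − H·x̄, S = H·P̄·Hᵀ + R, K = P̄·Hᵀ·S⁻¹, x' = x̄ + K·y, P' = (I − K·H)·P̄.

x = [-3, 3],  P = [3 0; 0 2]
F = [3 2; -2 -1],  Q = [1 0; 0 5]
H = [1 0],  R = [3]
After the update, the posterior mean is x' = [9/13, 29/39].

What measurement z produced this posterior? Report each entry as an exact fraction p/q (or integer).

z = [1]

x̄ = F·x = [-3, 3]
P̄ = F·P·Fᵀ + Q = [36 -22; -22 19]
S = H·P̄·Hᵀ + R = [39]
K = P̄·Hᵀ·S⁻¹ = [12/13; -22/39]
x' − x̄ = [48/13, -88/39] = K·y
y = (KᵀK)⁻¹·Kᵀ·(x' − x̄) = [4]
z = y + H·x̄ = [4] + [-3] = [1]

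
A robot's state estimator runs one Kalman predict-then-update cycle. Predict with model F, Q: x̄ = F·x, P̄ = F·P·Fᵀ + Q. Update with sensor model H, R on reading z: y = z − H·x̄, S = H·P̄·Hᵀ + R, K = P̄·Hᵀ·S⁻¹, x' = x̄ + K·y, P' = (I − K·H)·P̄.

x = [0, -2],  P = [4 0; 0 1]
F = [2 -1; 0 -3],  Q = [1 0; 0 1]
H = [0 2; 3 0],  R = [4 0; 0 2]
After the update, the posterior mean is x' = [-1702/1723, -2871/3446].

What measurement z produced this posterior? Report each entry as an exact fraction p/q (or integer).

z = [-3, -3]

x̄ = F·x = [2, 6]
P̄ = F·P·Fᵀ + Q = [18 3; 3 10]
S = H·P̄·Hᵀ + R = [44 18; 18 164]
K = P̄·Hᵀ·S⁻¹ = [3/1723 567/1723; 1559/3446 9/1723]
x' − x̄ = [-5148/1723, -23547/3446] = K·y
y = (KᵀK)⁻¹·Kᵀ·(x' − x̄) = [-15, -9]
z = y + H·x̄ = [-15, -9] + [12, 6] = [-3, -3]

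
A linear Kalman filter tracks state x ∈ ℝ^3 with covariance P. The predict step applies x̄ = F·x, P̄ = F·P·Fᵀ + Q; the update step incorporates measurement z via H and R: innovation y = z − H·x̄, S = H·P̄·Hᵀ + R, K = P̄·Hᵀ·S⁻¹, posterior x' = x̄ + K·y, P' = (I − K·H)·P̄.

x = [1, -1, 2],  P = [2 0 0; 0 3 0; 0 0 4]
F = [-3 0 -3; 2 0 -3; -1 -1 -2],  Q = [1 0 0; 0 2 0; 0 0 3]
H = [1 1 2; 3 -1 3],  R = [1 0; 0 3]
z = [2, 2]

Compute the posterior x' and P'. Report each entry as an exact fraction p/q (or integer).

x' = [-67697/100855, 1984/100855, 132916/100855]
P' = [326481/100855 175608/100855 -248458/100855; 175608/100855 176034/100855 -144684/100855; -248458/100855 -144684/100855 204664/100855]

x̄ = F·x = [-9, -4, -4]
P̄ = F·P·Fᵀ + Q = [55 24 30; 24 46 20; 30 20 24]
y = z − H·x̄ = [23, 37]
S = H·P̄·Hᵀ + R = [446 601; 601 1036]
K = P̄·Hᵀ·S⁻¹ = [5173/100855 19487/100855; 62274/100855 -27754/100855; 16186/100855 4434/100855]
x' = x̄ + K·y = [-67697/100855, 1984/100855, 132916/100855]
P' = (I − K·H)·P̄ = [326481/100855 175608/100855 -248458/100855; 175608/100855 176034/100855 -144684/100855; -248458/100855 -144684/100855 204664/100855]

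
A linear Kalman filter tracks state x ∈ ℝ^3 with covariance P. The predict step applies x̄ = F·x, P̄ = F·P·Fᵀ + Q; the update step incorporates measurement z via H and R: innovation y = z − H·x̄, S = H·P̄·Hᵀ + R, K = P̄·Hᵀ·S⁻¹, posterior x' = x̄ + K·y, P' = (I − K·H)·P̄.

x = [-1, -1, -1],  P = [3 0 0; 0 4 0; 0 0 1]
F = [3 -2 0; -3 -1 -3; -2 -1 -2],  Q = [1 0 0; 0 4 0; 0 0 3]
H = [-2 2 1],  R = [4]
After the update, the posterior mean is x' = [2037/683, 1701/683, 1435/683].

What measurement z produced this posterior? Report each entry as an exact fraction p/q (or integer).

z = [1]

x̄ = F·x = [-1, 7, 5]
P̄ = F·P·Fᵀ + Q = [44 -19 -10; -19 44 28; -10 28 23]
S = H·P̄·Hᵀ + R = [683]
K = P̄·Hᵀ·S⁻¹ = [-136/683; 154/683; 99/683]
x' − x̄ = [2720/683, -3080/683, -1980/683] = K·y
y = (KᵀK)⁻¹·Kᵀ·(x' − x̄) = [-20]
z = y + H·x̄ = [-20] + [21] = [1]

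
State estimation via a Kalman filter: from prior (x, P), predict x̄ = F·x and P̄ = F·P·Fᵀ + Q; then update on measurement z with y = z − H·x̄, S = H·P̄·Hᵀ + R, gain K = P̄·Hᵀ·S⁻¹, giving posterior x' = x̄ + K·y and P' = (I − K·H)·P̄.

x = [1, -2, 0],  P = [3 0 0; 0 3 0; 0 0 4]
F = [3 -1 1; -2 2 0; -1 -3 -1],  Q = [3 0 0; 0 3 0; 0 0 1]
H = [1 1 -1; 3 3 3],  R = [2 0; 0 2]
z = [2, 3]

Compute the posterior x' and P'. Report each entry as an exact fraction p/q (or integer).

x̄ = F·x = [5, -6, 5]
P̄ = F·P·Fᵀ + Q = [37 -24 -4; -24 27 -12; -4 -12 35]
y = z − H·x̄ = [8, -9]
S = H·P̄·Hᵀ + R = [85 -57; -57 173]
K = P̄·Hᵀ·S⁻¹ = [70/179 51/179; 33/358 -45/358; -2787/5728 969/5728]
x' = x̄ + K·y = [996/179, -1479/358, -2377/5728]
P' = (I − K·H)·P̄ = [4056/179 -3969/179 -53/179; -3969/179 3978/179 -24/179; -53/179 -24/179 1555/2864]

x' = [996/179, -1479/358, -2377/5728]
P' = [4056/179 -3969/179 -53/179; -3969/179 3978/179 -24/179; -53/179 -24/179 1555/2864]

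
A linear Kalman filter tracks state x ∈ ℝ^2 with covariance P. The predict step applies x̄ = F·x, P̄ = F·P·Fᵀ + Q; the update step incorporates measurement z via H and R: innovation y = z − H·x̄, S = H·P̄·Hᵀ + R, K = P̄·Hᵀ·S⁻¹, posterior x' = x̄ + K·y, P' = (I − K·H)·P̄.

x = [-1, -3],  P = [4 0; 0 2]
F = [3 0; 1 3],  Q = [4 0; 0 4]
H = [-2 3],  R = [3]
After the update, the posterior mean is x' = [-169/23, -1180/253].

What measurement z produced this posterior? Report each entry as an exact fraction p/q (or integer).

z = [1]

x̄ = F·x = [-3, -10]
P̄ = F·P·Fᵀ + Q = [40 12; 12 26]
S = H·P̄·Hᵀ + R = [253]
K = P̄·Hᵀ·S⁻¹ = [-4/23; 54/253]
x' − x̄ = [-100/23, 1350/253] = K·y
y = (KᵀK)⁻¹·Kᵀ·(x' − x̄) = [25]
z = y + H·x̄ = [25] + [-24] = [1]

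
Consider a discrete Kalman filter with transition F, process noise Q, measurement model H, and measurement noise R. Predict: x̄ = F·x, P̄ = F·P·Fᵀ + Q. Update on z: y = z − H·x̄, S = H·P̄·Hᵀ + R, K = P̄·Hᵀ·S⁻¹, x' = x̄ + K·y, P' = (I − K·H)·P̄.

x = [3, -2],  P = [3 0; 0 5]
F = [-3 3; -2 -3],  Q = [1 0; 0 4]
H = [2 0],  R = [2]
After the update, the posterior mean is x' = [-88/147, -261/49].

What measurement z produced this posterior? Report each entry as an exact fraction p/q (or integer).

x̄ = F·x = [-15, 0]
P̄ = F·P·Fᵀ + Q = [73 -27; -27 61]
S = H·P̄·Hᵀ + R = [294]
K = P̄·Hᵀ·S⁻¹ = [73/147; -9/49]
x' − x̄ = [2117/147, -261/49] = K·y
y = (KᵀK)⁻¹·Kᵀ·(x' − x̄) = [29]
z = y + H·x̄ = [29] + [-30] = [-1]

z = [-1]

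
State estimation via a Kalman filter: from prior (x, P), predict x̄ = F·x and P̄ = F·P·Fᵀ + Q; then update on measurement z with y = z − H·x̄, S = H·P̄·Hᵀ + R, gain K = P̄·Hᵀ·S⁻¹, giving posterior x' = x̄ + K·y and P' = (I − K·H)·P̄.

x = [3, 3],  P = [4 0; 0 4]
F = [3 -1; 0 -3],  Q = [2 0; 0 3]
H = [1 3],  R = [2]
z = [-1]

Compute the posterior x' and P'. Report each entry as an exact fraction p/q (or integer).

x̄ = F·x = [6, -9]
P̄ = F·P·Fᵀ + Q = [42 12; 12 39]
y = z − H·x̄ = [20]
S = H·P̄·Hᵀ + R = [467]
K = P̄·Hᵀ·S⁻¹ = [78/467; 129/467]
x' = x̄ + K·y = [4362/467, -1623/467]
P' = (I − K·H)·P̄ = [13530/467 -4458/467; -4458/467 1572/467]

x' = [4362/467, -1623/467]
P' = [13530/467 -4458/467; -4458/467 1572/467]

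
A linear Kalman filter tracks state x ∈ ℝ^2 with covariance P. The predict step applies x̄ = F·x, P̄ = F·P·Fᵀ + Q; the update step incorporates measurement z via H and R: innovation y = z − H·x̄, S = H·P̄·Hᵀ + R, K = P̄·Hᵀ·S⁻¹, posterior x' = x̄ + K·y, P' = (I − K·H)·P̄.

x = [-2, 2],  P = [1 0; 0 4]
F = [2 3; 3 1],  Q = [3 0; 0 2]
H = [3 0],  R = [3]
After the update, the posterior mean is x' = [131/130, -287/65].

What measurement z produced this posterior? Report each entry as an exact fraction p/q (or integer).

x̄ = F·x = [2, -4]
P̄ = F·P·Fᵀ + Q = [43 18; 18 15]
S = H·P̄·Hᵀ + R = [390]
K = P̄·Hᵀ·S⁻¹ = [43/130; 9/65]
x' − x̄ = [-129/130, -27/65] = K·y
y = (KᵀK)⁻¹·Kᵀ·(x' − x̄) = [-3]
z = y + H·x̄ = [-3] + [6] = [3]

z = [3]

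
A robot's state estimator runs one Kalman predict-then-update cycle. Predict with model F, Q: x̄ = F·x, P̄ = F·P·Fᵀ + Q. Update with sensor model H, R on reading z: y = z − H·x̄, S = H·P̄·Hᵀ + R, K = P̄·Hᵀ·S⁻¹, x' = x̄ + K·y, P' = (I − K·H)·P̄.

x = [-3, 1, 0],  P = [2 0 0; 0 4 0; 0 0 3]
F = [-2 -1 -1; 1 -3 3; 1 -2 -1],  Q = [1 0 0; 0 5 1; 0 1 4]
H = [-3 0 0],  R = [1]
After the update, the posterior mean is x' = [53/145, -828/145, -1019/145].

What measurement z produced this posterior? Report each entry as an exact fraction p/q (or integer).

z = [-1]

x̄ = F·x = [5, -6, -5]
P̄ = F·P·Fᵀ + Q = [16 -1 7; -1 70 18; 7 18 25]
S = H·P̄·Hᵀ + R = [145]
K = P̄·Hᵀ·S⁻¹ = [-48/145; 3/145; -21/145]
x' − x̄ = [-672/145, 42/145, -294/145] = K·y
y = (KᵀK)⁻¹·Kᵀ·(x' − x̄) = [14]
z = y + H·x̄ = [14] + [-15] = [-1]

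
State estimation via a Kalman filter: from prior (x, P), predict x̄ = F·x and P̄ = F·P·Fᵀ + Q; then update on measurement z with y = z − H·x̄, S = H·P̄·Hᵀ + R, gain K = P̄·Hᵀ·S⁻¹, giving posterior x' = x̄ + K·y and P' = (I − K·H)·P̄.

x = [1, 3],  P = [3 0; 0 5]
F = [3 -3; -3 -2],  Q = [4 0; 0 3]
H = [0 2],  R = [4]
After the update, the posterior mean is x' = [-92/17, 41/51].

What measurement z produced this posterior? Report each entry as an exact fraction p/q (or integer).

z = [2]

x̄ = F·x = [-6, -9]
P̄ = F·P·Fᵀ + Q = [76 3; 3 50]
S = H·P̄·Hᵀ + R = [204]
K = P̄·Hᵀ·S⁻¹ = [1/34; 25/51]
x' − x̄ = [10/17, 500/51] = K·y
y = (KᵀK)⁻¹·Kᵀ·(x' − x̄) = [20]
z = y + H·x̄ = [20] + [-18] = [2]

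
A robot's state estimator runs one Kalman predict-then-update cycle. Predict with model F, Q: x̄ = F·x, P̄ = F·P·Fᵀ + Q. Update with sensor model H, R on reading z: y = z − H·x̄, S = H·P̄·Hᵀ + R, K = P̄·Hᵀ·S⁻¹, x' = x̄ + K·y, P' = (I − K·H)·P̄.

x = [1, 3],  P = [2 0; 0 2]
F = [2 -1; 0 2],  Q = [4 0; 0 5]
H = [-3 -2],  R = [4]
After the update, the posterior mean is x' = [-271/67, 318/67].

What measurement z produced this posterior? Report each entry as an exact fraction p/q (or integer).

x̄ = F·x = [-1, 6]
P̄ = F·P·Fᵀ + Q = [14 -4; -4 13]
S = H·P̄·Hᵀ + R = [134]
K = P̄·Hᵀ·S⁻¹ = [-17/67; -7/67]
x' − x̄ = [-204/67, -84/67] = K·y
y = (KᵀK)⁻¹·Kᵀ·(x' − x̄) = [12]
z = y + H·x̄ = [12] + [-9] = [3]

z = [3]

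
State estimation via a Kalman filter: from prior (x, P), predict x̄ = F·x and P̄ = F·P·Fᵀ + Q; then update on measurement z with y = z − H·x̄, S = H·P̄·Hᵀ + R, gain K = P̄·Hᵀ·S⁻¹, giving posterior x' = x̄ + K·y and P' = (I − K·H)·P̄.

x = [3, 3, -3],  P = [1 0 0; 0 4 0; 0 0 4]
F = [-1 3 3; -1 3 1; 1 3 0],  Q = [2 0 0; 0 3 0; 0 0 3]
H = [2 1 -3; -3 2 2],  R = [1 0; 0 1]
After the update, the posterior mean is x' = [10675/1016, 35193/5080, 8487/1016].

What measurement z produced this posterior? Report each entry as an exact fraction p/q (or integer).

x̄ = F·x = [-3, 3, 12]
P̄ = F·P·Fᵀ + Q = [75 49 35; 49 44 35; 35 35 40]
S = H·P̄·Hᵀ + R = [271 -238; -238 284]
K = P̄·Hᵀ·S⁻¹ = [1313/2032 1385/4064; 6563/10160 11787/20320; 645/2032 1725/4064]
x' − x̄ = [13723/1016, 19953/5080, -3705/1016] = K·y
y = (KᵀK)⁻¹·Kᵀ·(x' − x̄) = [42, -40]
z = y + H·x̄ = [42, -40] + [-39, 39] = [3, -1]

z = [3, -1]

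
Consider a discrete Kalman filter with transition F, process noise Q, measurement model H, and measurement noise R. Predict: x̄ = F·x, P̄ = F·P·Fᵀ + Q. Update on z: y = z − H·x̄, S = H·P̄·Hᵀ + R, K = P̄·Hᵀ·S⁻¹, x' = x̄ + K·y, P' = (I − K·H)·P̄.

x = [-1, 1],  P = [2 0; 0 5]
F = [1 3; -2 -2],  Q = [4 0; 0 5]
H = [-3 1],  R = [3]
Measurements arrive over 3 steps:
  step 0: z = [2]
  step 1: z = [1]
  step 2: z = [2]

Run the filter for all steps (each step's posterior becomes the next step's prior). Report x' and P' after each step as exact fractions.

step 0: x̄ = F·x = [2, 0]
step 0: P̄ = F·P·Fᵀ + Q = [51 -34; -34 33]
step 0: y = z − H·x̄ = [8]
step 0: S = H·P̄·Hᵀ + R = [699]
step 0: K = P̄·Hᵀ·S⁻¹ = [-187/699; 45/233]
step 0: x' = x̄ + K·y = [-98/699, 360/233]
step 0: P' = (I − K·H)·P̄ = [680/699 493/233; 493/233 1614/233]
step 1: x̄ = F·x = [3142/699, -1964/699]
step 1: P̄ = F·P·Fᵀ + Q = [55928/699 -42244/699; -42244/699 37415/699]
step 1: y = z − H·x̄ = [12089/699]
step 1: S = H·P̄·Hᵀ + R = [796328/699]
step 1: K = P̄·Hᵀ·S⁻¹ = [-4039/15314; 164147/796328]
step 1: x' = x̄ + K·y = [-1017/15314, 601409/796328]
step 1: P' = (I − K·H)·P̄ = [450/589 22983/15314; 22983/15314 4077789/796328]
step 2: x̄ = F·x = [1751343/796328, -548525/398164]
step 2: P̄ = F·P·Fᵀ + Q = [47664509/796328 -17622231/398164; -17622231/398164 8071831/199082]
step 2: y = z − H·x̄ = [7943735/796328]
step 2: S = H·P̄·Hᵀ + R = [675123661/796328]
step 2: K = P̄·Hᵀ·S⁻¹ = [-178237989/675123661; 138020710/675123661]
step 2: x' = x̄ + K·y = [-293223714/675123661, 446744975/675123661]
step 2: P' = (I − K·H)·P̄ = [515688376/675123661 1012351161/675123661; 1012351161/675123661 3451115613/675123661]

step 0: x' = [-98/699, 360/233], P' = [680/699 493/233; 493/233 1614/233]
step 1: x' = [-1017/15314, 601409/796328], P' = [450/589 22983/15314; 22983/15314 4077789/796328]
step 2: x' = [-293223714/675123661, 446744975/675123661], P' = [515688376/675123661 1012351161/675123661; 1012351161/675123661 3451115613/675123661]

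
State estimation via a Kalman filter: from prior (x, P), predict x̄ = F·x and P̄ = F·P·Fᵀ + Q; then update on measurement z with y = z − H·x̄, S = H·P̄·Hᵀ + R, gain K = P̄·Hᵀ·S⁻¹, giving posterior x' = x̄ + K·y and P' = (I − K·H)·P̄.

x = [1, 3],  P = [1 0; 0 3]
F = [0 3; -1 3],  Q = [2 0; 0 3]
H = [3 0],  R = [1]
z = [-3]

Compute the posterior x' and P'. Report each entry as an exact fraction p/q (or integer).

x' = [-126/131, -167/131]
P' = [29/262 27/262; 27/262 1561/262]

x̄ = F·x = [9, 8]
P̄ = F·P·Fᵀ + Q = [29 27; 27 31]
y = z − H·x̄ = [-30]
S = H·P̄·Hᵀ + R = [262]
K = P̄·Hᵀ·S⁻¹ = [87/262; 81/262]
x' = x̄ + K·y = [-126/131, -167/131]
P' = (I − K·H)·P̄ = [29/262 27/262; 27/262 1561/262]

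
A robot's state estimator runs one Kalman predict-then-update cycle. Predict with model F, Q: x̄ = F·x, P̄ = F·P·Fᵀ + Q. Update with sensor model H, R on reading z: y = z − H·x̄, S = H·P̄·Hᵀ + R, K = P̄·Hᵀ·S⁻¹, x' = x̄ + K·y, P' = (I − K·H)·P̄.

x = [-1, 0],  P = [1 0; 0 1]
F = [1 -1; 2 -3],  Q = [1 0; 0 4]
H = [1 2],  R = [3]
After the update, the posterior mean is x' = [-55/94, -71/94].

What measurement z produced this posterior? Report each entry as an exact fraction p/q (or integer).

z = [-2]

x̄ = F·x = [-1, -2]
P̄ = F·P·Fᵀ + Q = [3 5; 5 17]
S = H·P̄·Hᵀ + R = [94]
K = P̄·Hᵀ·S⁻¹ = [13/94; 39/94]
x' − x̄ = [39/94, 117/94] = K·y
y = (KᵀK)⁻¹·Kᵀ·(x' − x̄) = [3]
z = y + H·x̄ = [3] + [-5] = [-2]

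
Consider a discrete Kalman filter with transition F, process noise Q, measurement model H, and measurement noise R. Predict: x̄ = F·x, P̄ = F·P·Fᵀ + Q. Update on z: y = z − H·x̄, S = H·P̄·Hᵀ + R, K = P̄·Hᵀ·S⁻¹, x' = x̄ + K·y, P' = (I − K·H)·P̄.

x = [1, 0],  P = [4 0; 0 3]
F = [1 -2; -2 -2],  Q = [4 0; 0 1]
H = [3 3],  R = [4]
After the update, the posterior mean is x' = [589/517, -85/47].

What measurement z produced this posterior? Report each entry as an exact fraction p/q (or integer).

x̄ = F·x = [1, -2]
P̄ = F·P·Fᵀ + Q = [20 4; 4 29]
S = H·P̄·Hᵀ + R = [517]
K = P̄·Hᵀ·S⁻¹ = [72/517; 9/47]
x' − x̄ = [72/517, 9/47] = K·y
y = (KᵀK)⁻¹·Kᵀ·(x' − x̄) = [1]
z = y + H·x̄ = [1] + [-3] = [-2]

z = [-2]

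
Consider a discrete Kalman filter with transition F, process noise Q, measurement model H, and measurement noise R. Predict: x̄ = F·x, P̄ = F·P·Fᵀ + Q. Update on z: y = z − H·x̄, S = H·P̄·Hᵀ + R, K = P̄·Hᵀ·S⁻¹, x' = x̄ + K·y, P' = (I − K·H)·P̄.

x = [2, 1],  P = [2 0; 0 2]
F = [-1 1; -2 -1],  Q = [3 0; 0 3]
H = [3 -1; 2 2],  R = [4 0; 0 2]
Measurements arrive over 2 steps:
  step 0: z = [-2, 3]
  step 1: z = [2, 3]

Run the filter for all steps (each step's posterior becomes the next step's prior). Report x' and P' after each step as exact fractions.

step 0: x' = [-36/761, 1038/761], P' = [811/3044 -427/3044; -427/3044 1531/3044]
step 1: x' = [1867910/1914867, 734368/1914867], P' = [493165/1914867 -244513/1914867; -244513/1914867 887185/1914867]

step 0: x̄ = F·x = [-1, -5]
step 0: P̄ = F·P·Fᵀ + Q = [7 2; 2 13]
step 0: y = z − H·x̄ = [-4, 15]
step 0: S = H·P̄·Hᵀ + R = [68 24; 24 98]
step 0: K = P̄·Hᵀ·S⁻¹ = [715/3044 96/761; -703/3044 276/761]
step 0: x' = x̄ + K·y = [-36/761, 1038/761]
step 0: P' = (I − K·H)·P̄ = [811/3044 -427/3044; -427/3044 1531/3044]
step 1: x̄ = F·x = [1074/761, -966/761]
step 1: P̄ = F·P·Fᵀ + Q = [3082/761 259/1522; 259/1522 12199/3044]
step 1: y = z − H·x̄ = [-2666/761, 2067/761]
step 1: S = H·P̄·Hᵀ + R = [132219/3044 25821/1522; 25821/1522 27085/761]
step 1: K = P̄·Hᵀ·S⁻¹ = [431002/1914867 27628/212763; -405181/1914867 71408/212763]
step 1: x' = x̄ + K·y = [1867910/1914867, 734368/1914867]
step 1: P' = (I − K·H)·P̄ = [493165/1914867 -244513/1914867; -244513/1914867 887185/1914867]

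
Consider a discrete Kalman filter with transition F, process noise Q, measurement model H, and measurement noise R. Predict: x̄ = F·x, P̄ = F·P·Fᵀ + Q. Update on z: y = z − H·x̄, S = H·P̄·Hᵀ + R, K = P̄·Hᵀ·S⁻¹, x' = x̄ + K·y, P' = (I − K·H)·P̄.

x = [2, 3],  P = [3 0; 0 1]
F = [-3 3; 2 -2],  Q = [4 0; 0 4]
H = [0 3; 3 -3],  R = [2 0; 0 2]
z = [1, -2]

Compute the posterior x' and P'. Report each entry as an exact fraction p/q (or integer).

x' = [-1665/5113, 1690/5113]
P' = [2056/5113 984/5113; 984/5113 1028/5113]

x̄ = F·x = [3, -2]
P̄ = F·P·Fᵀ + Q = [40 -24; -24 20]
y = z − H·x̄ = [7, -17]
S = H·P̄·Hᵀ + R = [182 -396; -396 974]
K = P̄·Hᵀ·S⁻¹ = [1476/5113 1608/5113; 1542/5113 -66/5113]
x' = x̄ + K·y = [-1665/5113, 1690/5113]
P' = (I − K·H)·P̄ = [2056/5113 984/5113; 984/5113 1028/5113]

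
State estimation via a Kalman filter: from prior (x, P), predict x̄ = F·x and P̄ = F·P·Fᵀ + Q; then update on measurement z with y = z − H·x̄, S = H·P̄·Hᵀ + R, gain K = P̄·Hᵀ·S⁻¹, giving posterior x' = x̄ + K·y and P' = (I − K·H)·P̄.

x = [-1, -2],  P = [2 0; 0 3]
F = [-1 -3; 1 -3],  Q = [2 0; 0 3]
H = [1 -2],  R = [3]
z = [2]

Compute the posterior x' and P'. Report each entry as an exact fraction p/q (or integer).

x' = [339/62, 115/62]
P' = [1561/62 809/62; 809/62 463/62]

x̄ = F·x = [7, 5]
P̄ = F·P·Fᵀ + Q = [31 25; 25 32]
y = z − H·x̄ = [5]
S = H·P̄·Hᵀ + R = [62]
K = P̄·Hᵀ·S⁻¹ = [-19/62; -39/62]
x' = x̄ + K·y = [339/62, 115/62]
P' = (I − K·H)·P̄ = [1561/62 809/62; 809/62 463/62]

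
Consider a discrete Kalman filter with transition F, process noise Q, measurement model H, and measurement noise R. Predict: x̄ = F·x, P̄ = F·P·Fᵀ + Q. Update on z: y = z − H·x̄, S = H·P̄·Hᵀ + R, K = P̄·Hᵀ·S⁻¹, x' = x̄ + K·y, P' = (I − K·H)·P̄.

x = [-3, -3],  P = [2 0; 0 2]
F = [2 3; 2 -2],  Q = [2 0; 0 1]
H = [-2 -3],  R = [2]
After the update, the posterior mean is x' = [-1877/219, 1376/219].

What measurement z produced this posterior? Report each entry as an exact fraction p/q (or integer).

z = [-2]

x̄ = F·x = [-15, 0]
P̄ = F·P·Fᵀ + Q = [28 -4; -4 17]
S = H·P̄·Hᵀ + R = [219]
K = P̄·Hᵀ·S⁻¹ = [-44/219; -43/219]
x' − x̄ = [1408/219, 1376/219] = K·y
y = (KᵀK)⁻¹·Kᵀ·(x' − x̄) = [-32]
z = y + H·x̄ = [-32] + [30] = [-2]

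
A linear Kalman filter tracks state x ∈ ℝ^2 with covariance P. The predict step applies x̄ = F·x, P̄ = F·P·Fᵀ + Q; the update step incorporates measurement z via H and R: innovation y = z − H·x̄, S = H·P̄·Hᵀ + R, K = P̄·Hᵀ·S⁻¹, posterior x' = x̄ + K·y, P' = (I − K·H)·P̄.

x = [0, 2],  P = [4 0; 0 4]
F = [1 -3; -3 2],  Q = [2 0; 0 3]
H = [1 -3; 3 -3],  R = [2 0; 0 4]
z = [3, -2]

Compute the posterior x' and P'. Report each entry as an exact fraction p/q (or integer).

x̄ = F·x = [-6, 4]
P̄ = F·P·Fᵀ + Q = [42 -36; -36 55]
y = z − H·x̄ = [21, 28]
S = H·P̄·Hᵀ + R = [755 1053; 1053 1525]
K = P̄·Hᵀ·S⁻¹ = [-8826/21283 9360/21283; -9528/21283 2769/21283]
x' = x̄ + K·y = [-50964/21283, -37424/21283]
P' = (I − K·H)·P̄ = [27546/21283 15066/21283; 15066/21283 11374/21283]

x' = [-50964/21283, -37424/21283]
P' = [27546/21283 15066/21283; 15066/21283 11374/21283]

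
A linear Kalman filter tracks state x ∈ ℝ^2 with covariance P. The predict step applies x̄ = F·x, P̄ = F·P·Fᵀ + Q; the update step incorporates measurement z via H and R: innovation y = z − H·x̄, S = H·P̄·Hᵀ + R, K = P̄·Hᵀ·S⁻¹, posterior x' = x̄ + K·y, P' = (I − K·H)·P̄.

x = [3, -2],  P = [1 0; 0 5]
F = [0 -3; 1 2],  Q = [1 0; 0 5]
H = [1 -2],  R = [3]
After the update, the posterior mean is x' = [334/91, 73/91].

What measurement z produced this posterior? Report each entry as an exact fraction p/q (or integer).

z = [2]

x̄ = F·x = [6, -1]
P̄ = F·P·Fᵀ + Q = [46 -30; -30 26]
S = H·P̄·Hᵀ + R = [273]
K = P̄·Hᵀ·S⁻¹ = [106/273; -82/273]
x' − x̄ = [-212/91, 164/91] = K·y
y = (KᵀK)⁻¹·Kᵀ·(x' − x̄) = [-6]
z = y + H·x̄ = [-6] + [8] = [2]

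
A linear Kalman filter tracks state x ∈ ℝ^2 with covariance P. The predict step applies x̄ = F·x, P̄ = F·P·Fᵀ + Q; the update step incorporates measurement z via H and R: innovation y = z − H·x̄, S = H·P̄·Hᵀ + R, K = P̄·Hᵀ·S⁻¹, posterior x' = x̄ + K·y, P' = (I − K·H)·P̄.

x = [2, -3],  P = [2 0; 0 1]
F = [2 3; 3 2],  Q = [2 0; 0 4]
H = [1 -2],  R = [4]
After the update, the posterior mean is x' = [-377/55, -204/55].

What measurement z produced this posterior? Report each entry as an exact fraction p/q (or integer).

x̄ = F·x = [-5, 0]
P̄ = F·P·Fᵀ + Q = [19 18; 18 26]
S = H·P̄·Hᵀ + R = [55]
K = P̄·Hᵀ·S⁻¹ = [-17/55; -34/55]
x' − x̄ = [-102/55, -204/55] = K·y
y = (KᵀK)⁻¹·Kᵀ·(x' − x̄) = [6]
z = y + H·x̄ = [6] + [-5] = [1]

z = [1]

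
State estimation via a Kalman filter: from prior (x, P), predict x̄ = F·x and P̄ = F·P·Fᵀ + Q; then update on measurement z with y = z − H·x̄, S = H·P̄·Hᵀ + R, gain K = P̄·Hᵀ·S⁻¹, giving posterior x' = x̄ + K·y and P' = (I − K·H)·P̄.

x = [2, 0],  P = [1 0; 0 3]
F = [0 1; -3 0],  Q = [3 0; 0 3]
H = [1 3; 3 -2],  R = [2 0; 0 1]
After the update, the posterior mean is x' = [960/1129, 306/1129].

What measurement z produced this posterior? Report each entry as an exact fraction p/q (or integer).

z = [2, 2]

x̄ = F·x = [0, -6]
P̄ = F·P·Fᵀ + Q = [6 0; 0 12]
S = H·P̄·Hᵀ + R = [116 -54; -54 103]
K = P̄·Hᵀ·S⁻¹ = [795/4516 603/2258; 603/2258 -105/1129]
x' − x̄ = [960/1129, 7080/1129] = K·y
y = (KᵀK)⁻¹·Kᵀ·(x' − x̄) = [20, -10]
z = y + H·x̄ = [20, -10] + [-18, 12] = [2, 2]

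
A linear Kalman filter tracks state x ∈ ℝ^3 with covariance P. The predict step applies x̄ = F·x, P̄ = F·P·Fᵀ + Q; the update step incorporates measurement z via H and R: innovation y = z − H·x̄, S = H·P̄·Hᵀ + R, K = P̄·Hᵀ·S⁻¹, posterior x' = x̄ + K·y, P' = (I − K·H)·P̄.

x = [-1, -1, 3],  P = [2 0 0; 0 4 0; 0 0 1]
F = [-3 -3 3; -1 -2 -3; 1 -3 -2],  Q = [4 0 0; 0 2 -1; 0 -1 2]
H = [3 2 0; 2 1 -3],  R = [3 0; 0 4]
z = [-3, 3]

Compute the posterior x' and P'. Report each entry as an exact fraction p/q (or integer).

x' = [1006524/269953, -1908177/269953, -266860/269953]
P' = [1069148/269953 -1511583/269953 175311/269953; -1511583/269953 2330886/269953 -180828/269953; 175311/269953 -180828/269953 169094/269953]

x̄ = F·x = [15, -6, -4]
P̄ = F·P·Fᵀ + Q = [67 21 24; 21 29 27; 24 27 44]
y = z − H·x̄ = [-36, -33]
S = H·P̄·Hᵀ + R = [974 229; 229 331]
K = P̄·Hᵀ·S⁻¹ = [61426/269953 25195/269953; 42341/269953 -37449/269953; 54759/269953 -84372/269953]
x' = x̄ + K·y = [1006524/269953, -1908177/269953, -266860/269953]
P' = (I − K·H)·P̄ = [1069148/269953 -1511583/269953 175311/269953; -1511583/269953 2330886/269953 -180828/269953; 175311/269953 -180828/269953 169094/269953]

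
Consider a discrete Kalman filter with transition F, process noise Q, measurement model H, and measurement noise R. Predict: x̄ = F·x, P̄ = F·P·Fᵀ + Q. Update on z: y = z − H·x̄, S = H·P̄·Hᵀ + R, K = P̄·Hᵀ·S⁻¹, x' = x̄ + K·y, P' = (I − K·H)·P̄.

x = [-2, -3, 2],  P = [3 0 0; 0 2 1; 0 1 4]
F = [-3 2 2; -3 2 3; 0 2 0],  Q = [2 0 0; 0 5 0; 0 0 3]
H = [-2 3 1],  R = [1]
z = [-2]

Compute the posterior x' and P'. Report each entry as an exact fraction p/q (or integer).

x' = [221/128, 87/32, -855/128]
P' = [6207/256 1021/64 259/256; 1021/64 183/16 -119/64; 259/256 -119/64 1975/256]

x̄ = F·x = [4, 6, -6]
P̄ = F·P·Fᵀ + Q = [61 69 12; 69 88 14; 12 14 11]
y = z − H·x̄ = [-6]
S = H·P̄·Hᵀ + R = [256]
K = P̄·Hᵀ·S⁻¹ = [97/256; 35/64; 29/256]
x' = x̄ + K·y = [221/128, 87/32, -855/128]
P' = (I − K·H)·P̄ = [6207/256 1021/64 259/256; 1021/64 183/16 -119/64; 259/256 -119/64 1975/256]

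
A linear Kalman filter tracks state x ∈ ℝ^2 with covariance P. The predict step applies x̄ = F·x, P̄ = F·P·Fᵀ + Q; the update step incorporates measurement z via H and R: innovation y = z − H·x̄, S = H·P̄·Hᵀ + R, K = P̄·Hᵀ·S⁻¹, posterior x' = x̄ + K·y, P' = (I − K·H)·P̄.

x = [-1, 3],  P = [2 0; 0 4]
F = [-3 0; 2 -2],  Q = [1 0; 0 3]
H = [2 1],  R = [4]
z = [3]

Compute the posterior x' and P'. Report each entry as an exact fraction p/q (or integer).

x' = [307/59, -457/59]
P' = [445/59 -786/59; -786/59 1584/59]

x̄ = F·x = [3, -8]
P̄ = F·P·Fᵀ + Q = [19 -12; -12 27]
y = z − H·x̄ = [5]
S = H·P̄·Hᵀ + R = [59]
K = P̄·Hᵀ·S⁻¹ = [26/59; 3/59]
x' = x̄ + K·y = [307/59, -457/59]
P' = (I − K·H)·P̄ = [445/59 -786/59; -786/59 1584/59]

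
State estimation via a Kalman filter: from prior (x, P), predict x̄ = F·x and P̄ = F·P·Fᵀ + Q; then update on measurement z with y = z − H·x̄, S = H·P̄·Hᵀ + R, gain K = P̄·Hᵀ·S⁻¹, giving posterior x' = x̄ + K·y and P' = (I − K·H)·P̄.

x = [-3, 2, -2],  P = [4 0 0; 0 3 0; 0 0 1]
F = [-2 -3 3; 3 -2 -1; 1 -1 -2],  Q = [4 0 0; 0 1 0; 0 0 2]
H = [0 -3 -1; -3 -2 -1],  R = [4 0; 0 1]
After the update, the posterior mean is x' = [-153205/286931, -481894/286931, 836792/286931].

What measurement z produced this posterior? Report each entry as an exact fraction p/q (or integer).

z = [2, 2]

x̄ = F·x = [-6, -11, -1]
P̄ = F·P·Fᵀ + Q = [56 -9 -5; -9 50 20; -5 20 13]
S = H·P̄·Hᵀ + R = [587 317; 317 660]
K = P̄·Hᵀ·S⁻¹ = [67085/286931 -95259/286931; -82719/286931 -701/286931; -36134/286931 835/286931]
x' − x̄ = [1568381/286931, 2674347/286931, 1123723/286931] = K·y
y = (KᵀK)⁻¹·Kᵀ·(x' − x̄) = [-32, -39]
z = y + H·x̄ = [-32, -39] + [34, 41] = [2, 2]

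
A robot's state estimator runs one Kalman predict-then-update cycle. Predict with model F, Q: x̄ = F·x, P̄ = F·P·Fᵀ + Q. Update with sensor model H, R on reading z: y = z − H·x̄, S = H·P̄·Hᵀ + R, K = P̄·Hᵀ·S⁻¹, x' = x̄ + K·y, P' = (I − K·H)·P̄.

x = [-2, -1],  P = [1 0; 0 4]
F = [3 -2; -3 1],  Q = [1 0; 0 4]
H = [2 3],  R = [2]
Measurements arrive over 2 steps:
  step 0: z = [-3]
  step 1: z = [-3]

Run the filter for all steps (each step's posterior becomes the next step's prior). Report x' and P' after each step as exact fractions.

step 0: x' = [-46/11, 21/11], P' = [1429/55 -952/55; -952/55 646/55]
step 1: x' = [5970/2021, -5901/2021], P' = [1220869/10105 -823456/10105; -823456/10105 557554/10105]

step 0: x̄ = F·x = [-4, 5]
step 0: P̄ = F·P·Fᵀ + Q = [26 -17; -17 17]
step 0: y = z − H·x̄ = [-10]
step 0: S = H·P̄·Hᵀ + R = [55]
step 0: K = P̄·Hᵀ·S⁻¹ = [1/55; 17/55]
step 0: x' = x̄ + K·y = [-46/11, 21/11]
step 0: P' = (I − K·H)·P̄ = [1429/55 -952/55; -952/55 646/55]
step 1: x̄ = F·x = [-180/11, 159/11]
step 1: P̄ = F·P·Fᵀ + Q = [26924/55 -22721/55; -22721/55 19439/55]
step 1: y = z − H·x̄ = [-150/11]
step 1: S = H·P̄·Hᵀ + R = [2021/11]
step 1: K = P̄·Hᵀ·S⁻¹ = [-2863/2021; 2575/2021]
step 1: x' = x̄ + K·y = [5970/2021, -5901/2021]
step 1: P' = (I − K·H)·P̄ = [1220869/10105 -823456/10105; -823456/10105 557554/10105]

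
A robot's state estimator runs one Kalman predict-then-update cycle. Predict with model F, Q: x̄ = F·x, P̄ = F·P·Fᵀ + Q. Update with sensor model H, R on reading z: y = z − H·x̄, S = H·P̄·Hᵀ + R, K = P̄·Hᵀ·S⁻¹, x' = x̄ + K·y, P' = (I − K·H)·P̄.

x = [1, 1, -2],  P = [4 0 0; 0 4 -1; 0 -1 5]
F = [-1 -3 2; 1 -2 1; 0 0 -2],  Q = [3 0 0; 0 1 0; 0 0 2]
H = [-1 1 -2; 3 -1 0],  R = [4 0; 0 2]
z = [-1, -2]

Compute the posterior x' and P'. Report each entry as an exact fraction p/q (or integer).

x' = [-9737/17967, 2702/5989, 18476/17967]
P' = [29867/17967 25265/5989 20122/17967; 25265/5989 73917/5989 21498/5989; 20122/17967 21498/5989 36362/17967]

x̄ = F·x = [-8, -3, 4]
P̄ = F·P·Fᵀ + Q = [75 37 -26; 37 30 -14; -26 -14 22]
y = z − H·x̄ = [2, 19]
S = H·P̄·Hᵀ + R = [75 21; 21 485]
K = P̄·Hᵀ·S⁻¹ = [1421/17967 2301/5989; 1414/5989 939/5989; -7088/17967 -688/5989]
x' = x̄ + K·y = [-9737/17967, 2702/5989, 18476/17967]
P' = (I − K·H)·P̄ = [29867/17967 25265/5989 20122/17967; 25265/5989 73917/5989 21498/5989; 20122/17967 21498/5989 36362/17967]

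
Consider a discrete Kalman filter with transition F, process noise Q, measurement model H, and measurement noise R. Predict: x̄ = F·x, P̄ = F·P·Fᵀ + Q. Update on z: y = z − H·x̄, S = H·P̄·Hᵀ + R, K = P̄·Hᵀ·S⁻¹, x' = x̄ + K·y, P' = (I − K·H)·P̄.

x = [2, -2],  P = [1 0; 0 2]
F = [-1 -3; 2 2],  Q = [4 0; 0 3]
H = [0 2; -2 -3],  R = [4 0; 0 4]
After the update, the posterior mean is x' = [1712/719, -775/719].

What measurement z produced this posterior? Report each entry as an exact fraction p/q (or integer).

x̄ = F·x = [4, 0]
P̄ = F·P·Fᵀ + Q = [23 -14; -14 15]
S = H·P̄·Hᵀ + R = [64 -34; -34 63]
K = P̄·Hᵀ·S⁻¹ = [-475/719 -302/719; 328/719 -17/719]
x' − x̄ = [-1164/719, -775/719] = K·y
y = (KᵀK)⁻¹·Kᵀ·(x' − x̄) = [-2, 7]
z = y + H·x̄ = [-2, 7] + [0, -8] = [-2, -1]

z = [-2, -1]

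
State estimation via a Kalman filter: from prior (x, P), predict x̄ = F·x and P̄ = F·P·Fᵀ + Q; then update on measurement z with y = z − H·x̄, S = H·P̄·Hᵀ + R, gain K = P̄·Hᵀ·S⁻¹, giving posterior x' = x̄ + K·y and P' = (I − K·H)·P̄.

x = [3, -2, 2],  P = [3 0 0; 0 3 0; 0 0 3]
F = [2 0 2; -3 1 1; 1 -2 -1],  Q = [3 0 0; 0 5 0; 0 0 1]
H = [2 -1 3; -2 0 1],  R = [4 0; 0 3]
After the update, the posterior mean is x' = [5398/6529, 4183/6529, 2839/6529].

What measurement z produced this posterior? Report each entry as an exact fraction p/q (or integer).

z = [2, -1]

x̄ = F·x = [10, -9, 5]
P̄ = F·P·Fᵀ + Q = [27 -12 0; -12 38 -18; 0 -18 19]
S = H·P̄·Hᵀ + R = [477 -57; -57 130]
K = P̄·Hᵀ·S⁻¹ = [1834/19587 -2444/6529; -14738/58761 -1250/19587; 3611/19587 1482/6529]
x' − x̄ = [-59892/6529, 62944/6529, -29806/6529] = K·y
y = (KᵀK)⁻¹·Kᵀ·(x' − x̄) = [-42, 14]
z = y + H·x̄ = [-42, 14] + [44, -15] = [2, -1]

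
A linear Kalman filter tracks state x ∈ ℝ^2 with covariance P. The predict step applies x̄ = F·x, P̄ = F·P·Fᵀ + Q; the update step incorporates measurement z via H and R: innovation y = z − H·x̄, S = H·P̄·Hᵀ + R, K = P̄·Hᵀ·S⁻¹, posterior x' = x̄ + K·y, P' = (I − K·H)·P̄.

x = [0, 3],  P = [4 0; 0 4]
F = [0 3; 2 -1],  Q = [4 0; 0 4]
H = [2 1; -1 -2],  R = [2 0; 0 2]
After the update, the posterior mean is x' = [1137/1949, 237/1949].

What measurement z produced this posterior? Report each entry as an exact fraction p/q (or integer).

x̄ = F·x = [9, -3]
P̄ = F·P·Fᵀ + Q = [40 -12; -12 24]
S = H·P̄·Hᵀ + R = [138 -68; -68 90]
K = P̄·Hᵀ·S⁻¹ = [1258/1949 604/1949; -612/1949 -1242/1949]
x' − x̄ = [-16404/1949, 6084/1949] = K·y
y = (KᵀK)⁻¹·Kᵀ·(x' − x̄) = [-14, 2]
z = y + H·x̄ = [-14, 2] + [15, -3] = [1, -1]

z = [1, -1]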